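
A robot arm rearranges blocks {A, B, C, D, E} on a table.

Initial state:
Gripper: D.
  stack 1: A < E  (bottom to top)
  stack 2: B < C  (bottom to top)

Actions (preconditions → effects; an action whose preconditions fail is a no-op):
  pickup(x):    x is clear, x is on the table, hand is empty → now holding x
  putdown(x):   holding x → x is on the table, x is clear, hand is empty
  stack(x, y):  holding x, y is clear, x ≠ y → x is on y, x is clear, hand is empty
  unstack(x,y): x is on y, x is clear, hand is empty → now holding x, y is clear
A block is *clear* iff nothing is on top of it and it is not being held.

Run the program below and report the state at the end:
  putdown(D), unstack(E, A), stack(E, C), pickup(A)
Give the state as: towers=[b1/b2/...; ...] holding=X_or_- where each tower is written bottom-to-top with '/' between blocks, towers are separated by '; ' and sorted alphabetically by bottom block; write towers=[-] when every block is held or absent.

step 1 (putdown(D)): towers=[A/E; B/C; D] holding=-
step 2 (unstack(E, A)): towers=[A; B/C; D] holding=E
step 3 (stack(E, C)): towers=[A; B/C/E; D] holding=-
step 4 (pickup(A)): towers=[B/C/E; D] holding=A

towers=[B/C/E; D] holding=A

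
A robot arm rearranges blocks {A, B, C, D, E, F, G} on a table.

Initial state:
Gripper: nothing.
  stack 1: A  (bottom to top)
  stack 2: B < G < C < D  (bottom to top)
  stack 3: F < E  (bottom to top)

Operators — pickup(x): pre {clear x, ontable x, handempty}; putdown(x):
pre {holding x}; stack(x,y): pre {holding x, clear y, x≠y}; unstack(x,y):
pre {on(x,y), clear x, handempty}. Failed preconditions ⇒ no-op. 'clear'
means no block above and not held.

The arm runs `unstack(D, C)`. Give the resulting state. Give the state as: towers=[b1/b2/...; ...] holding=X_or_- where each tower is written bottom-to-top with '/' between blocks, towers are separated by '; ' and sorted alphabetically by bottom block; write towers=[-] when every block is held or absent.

towers=[A; B/G/C; F/E] holding=D

before: towers=[A; B/G/C/D; F/E] holding=-
pre[unstack(D, C)]: on(D,C) ok, clear(D) ok, handempty ok
all met → apply unstack(D, C)
after:  towers=[A; B/G/C; F/E] holding=D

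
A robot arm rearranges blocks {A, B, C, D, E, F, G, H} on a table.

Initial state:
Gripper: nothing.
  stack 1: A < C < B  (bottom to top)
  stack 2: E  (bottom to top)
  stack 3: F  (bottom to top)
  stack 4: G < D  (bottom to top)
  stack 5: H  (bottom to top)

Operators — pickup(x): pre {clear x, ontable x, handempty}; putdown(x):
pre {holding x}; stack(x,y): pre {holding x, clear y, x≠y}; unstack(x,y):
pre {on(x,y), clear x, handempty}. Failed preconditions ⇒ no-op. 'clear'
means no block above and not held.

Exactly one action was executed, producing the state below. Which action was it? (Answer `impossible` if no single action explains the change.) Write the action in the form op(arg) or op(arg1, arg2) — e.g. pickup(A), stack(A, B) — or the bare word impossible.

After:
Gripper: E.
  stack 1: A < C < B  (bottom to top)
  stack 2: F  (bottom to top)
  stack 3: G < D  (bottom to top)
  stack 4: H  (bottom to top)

target: towers=[A/C/B; F; G/D; H] holding=E
         pickup(E) → towers=[A/C/B; F; G/D; H] holding=E  ← match
         pickup(H) → towers=[A/C/B; E; F; G/D] holding=H
     unstack(B, C) → towers=[A/C; E; F; G/D; H] holding=B
         pickup(F) → towers=[A/C/B; E; G/D; H] holding=F
     unstack(D, G) → towers=[A/C/B; E; F; G; H] holding=D

pickup(E)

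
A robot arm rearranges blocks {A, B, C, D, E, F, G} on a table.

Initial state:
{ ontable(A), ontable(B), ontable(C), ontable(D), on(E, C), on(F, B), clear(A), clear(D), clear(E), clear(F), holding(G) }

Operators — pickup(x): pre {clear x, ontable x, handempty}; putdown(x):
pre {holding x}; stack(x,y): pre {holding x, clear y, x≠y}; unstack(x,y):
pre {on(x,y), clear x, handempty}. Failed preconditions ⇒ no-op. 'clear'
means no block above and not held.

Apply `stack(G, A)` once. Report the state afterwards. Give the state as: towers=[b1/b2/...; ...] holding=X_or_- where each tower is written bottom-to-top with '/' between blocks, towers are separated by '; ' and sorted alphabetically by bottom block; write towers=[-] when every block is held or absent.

before: towers=[A; B/F; C/E; D] holding=G
pre[stack(G, A)]: holding(G) ✓, clear(A) ✓, G≠A ✓
all met → apply stack(G, A)
after:  towers=[A/G; B/F; C/E; D] holding=-

towers=[A/G; B/F; C/E; D] holding=-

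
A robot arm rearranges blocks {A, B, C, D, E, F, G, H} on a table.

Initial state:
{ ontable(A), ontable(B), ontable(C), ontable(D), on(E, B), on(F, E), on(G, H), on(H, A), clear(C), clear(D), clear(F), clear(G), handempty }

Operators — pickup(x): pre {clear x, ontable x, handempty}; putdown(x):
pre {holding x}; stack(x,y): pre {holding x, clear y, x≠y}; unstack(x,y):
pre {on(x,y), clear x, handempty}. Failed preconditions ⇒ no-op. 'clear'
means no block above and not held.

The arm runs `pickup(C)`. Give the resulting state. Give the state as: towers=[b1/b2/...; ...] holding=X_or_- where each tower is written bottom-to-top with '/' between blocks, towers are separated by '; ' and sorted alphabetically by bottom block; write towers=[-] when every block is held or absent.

before: towers=[A/H/G; B/E/F; C; D] holding=-
pre[pickup(C)]: clear(C) yes, ontable(C) yes, handempty yes
all met → apply pickup(C)
after:  towers=[A/H/G; B/E/F; D] holding=C

towers=[A/H/G; B/E/F; D] holding=C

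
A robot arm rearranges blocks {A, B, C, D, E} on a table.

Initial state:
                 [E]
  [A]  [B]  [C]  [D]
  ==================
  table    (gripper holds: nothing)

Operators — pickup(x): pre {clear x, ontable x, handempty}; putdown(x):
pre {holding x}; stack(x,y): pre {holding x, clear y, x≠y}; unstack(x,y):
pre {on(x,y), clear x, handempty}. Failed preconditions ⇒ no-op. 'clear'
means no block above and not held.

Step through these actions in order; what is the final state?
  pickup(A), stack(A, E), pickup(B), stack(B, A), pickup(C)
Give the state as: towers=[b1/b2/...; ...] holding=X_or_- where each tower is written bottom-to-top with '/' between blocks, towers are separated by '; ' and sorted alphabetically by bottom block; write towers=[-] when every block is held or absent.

towers=[D/E/A/B] holding=C

step 1 (pickup(A)): towers=[B; C; D/E] holding=A
step 2 (stack(A, E)): towers=[B; C; D/E/A] holding=-
step 3 (pickup(B)): towers=[C; D/E/A] holding=B
step 4 (stack(B, A)): towers=[C; D/E/A/B] holding=-
step 5 (pickup(C)): towers=[D/E/A/B] holding=C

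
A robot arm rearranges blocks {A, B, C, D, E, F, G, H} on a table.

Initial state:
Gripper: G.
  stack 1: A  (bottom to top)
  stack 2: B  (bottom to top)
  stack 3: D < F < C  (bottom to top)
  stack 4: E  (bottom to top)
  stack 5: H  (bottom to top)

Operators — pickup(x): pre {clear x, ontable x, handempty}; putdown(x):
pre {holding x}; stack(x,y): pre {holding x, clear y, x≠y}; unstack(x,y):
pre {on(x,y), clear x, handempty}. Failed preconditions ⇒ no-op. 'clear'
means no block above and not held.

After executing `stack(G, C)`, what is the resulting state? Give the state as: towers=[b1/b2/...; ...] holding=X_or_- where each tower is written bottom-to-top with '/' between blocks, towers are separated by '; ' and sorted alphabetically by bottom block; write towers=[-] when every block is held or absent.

before: towers=[A; B; D/F/C; E; H] holding=G
pre[stack(G, C)]: holding(G) ✓, clear(C) ✓, G≠C ✓
all met → apply stack(G, C)
after:  towers=[A; B; D/F/C/G; E; H] holding=-

towers=[A; B; D/F/C/G; E; H] holding=-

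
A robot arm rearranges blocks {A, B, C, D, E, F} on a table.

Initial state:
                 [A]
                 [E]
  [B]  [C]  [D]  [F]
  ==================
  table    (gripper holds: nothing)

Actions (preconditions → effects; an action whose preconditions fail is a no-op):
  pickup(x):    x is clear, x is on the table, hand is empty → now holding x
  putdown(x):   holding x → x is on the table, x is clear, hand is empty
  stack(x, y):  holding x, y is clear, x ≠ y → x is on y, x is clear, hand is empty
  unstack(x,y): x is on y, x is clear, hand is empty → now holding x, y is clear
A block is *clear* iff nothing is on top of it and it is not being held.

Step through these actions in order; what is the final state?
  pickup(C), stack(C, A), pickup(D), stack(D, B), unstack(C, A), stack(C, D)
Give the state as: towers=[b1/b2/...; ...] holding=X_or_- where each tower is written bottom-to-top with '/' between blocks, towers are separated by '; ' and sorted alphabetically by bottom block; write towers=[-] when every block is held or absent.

step 1 (pickup(C)): towers=[B; D; F/E/A] holding=C
step 2 (stack(C, A)): towers=[B; D; F/E/A/C] holding=-
step 3 (pickup(D)): towers=[B; F/E/A/C] holding=D
step 4 (stack(D, B)): towers=[B/D; F/E/A/C] holding=-
step 5 (unstack(C, A)): towers=[B/D; F/E/A] holding=C
step 6 (stack(C, D)): towers=[B/D/C; F/E/A] holding=-

towers=[B/D/C; F/E/A] holding=-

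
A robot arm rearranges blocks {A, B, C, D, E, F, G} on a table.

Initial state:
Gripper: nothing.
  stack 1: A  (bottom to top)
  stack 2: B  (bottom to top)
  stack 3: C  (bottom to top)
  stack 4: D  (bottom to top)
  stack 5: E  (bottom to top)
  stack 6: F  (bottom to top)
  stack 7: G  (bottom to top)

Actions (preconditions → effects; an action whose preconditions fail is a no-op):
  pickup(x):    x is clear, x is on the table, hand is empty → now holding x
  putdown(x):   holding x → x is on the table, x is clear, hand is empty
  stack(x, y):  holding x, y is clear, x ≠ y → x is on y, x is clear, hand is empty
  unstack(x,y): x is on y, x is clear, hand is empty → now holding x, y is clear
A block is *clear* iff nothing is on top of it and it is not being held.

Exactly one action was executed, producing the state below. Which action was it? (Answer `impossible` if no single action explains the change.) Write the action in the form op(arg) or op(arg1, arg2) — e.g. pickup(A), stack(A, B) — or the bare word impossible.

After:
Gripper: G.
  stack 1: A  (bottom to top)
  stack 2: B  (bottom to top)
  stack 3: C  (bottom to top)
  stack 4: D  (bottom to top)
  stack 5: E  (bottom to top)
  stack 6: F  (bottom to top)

pickup(G)

target: towers=[A; B; C; D; E; F] holding=G
         pickup(B) → towers=[A; C; D; E; F; G] holding=B
         pickup(F) → towers=[A; B; C; D; E; G] holding=F
         pickup(G) → towers=[A; B; C; D; E; F] holding=G  ← match
         pickup(D) → towers=[A; B; C; E; F; G] holding=D
         pickup(A) → towers=[B; C; D; E; F; G] holding=A
         pickup(E) → towers=[A; B; C; D; F; G] holding=E
         pickup(C) → towers=[A; B; D; E; F; G] holding=C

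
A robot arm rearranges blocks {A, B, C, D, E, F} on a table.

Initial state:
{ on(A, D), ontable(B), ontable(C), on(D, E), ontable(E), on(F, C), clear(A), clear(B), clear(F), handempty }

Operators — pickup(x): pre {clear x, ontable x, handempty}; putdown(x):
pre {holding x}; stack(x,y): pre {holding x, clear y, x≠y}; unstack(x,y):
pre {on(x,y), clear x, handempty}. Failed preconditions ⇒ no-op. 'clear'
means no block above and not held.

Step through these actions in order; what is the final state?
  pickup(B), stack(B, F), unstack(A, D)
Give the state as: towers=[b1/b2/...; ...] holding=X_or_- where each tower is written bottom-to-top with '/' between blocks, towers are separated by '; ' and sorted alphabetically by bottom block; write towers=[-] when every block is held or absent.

towers=[C/F/B; E/D] holding=A

step 1 (pickup(B)): towers=[C/F; E/D/A] holding=B
step 2 (stack(B, F)): towers=[C/F/B; E/D/A] holding=-
step 3 (unstack(A, D)): towers=[C/F/B; E/D] holding=A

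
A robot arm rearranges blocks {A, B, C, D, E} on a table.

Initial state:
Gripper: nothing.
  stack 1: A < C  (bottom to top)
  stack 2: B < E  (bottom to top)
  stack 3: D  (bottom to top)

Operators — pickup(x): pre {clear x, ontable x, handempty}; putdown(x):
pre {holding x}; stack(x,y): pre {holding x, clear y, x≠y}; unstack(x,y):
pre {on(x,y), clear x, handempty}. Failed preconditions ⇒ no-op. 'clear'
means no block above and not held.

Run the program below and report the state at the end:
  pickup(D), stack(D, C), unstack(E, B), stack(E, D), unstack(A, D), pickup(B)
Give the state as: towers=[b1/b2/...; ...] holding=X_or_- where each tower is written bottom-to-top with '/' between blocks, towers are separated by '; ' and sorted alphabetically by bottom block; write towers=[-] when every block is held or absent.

towers=[A/C/D/E] holding=B

step 1 (pickup(D)): towers=[A/C; B/E] holding=D
step 2 (stack(D, C)): towers=[A/C/D; B/E] holding=-
step 3 (unstack(E, B)): towers=[A/C/D; B] holding=E
step 4 (stack(E, D)): towers=[A/C/D/E; B] holding=-
step 5 (unstack(A, D)) [no-op]: towers=[A/C/D/E; B] holding=-
step 6 (pickup(B)): towers=[A/C/D/E] holding=B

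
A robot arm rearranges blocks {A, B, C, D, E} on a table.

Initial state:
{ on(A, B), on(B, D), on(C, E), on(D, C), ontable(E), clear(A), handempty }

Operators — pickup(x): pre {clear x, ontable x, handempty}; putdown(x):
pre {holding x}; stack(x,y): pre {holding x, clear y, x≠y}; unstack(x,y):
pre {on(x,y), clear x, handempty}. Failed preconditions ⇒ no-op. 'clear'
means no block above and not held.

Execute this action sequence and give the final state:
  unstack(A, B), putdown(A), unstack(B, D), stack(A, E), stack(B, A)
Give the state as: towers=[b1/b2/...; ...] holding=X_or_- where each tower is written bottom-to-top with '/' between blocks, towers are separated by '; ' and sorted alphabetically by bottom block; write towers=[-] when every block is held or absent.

step 1 (unstack(A, B)): towers=[E/C/D/B] holding=A
step 2 (putdown(A)): towers=[A; E/C/D/B] holding=-
step 3 (unstack(B, D)): towers=[A; E/C/D] holding=B
step 4 (stack(A, E)) [no-op]: towers=[A; E/C/D] holding=B
step 5 (stack(B, A)): towers=[A/B; E/C/D] holding=-

towers=[A/B; E/C/D] holding=-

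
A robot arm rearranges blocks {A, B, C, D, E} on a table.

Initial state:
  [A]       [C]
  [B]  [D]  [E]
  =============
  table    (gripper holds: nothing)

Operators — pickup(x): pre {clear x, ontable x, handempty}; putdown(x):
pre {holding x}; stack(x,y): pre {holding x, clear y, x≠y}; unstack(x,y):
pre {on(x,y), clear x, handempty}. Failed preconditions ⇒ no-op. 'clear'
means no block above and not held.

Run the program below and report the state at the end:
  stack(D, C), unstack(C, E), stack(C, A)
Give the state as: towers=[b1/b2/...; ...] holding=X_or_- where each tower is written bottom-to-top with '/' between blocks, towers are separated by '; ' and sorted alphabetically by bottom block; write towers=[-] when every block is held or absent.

towers=[B/A/C; D; E] holding=-

step 1 (stack(D, C)) [no-op]: towers=[B/A; D; E/C] holding=-
step 2 (unstack(C, E)): towers=[B/A; D; E] holding=C
step 3 (stack(C, A)): towers=[B/A/C; D; E] holding=-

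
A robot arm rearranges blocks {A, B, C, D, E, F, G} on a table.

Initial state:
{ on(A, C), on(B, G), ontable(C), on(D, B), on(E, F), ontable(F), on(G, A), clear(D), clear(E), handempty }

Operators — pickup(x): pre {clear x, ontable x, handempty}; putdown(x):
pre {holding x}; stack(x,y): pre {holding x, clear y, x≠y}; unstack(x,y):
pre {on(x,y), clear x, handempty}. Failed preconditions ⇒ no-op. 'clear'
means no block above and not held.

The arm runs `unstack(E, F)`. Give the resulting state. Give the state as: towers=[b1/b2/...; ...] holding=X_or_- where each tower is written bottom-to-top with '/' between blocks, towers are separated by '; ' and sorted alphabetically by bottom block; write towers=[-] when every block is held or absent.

towers=[C/A/G/B/D; F] holding=E

before: towers=[C/A/G/B/D; F/E] holding=-
pre[unstack(E, F)]: on(E,F) ok, clear(E) ok, handempty ok
all met → apply unstack(E, F)
after:  towers=[C/A/G/B/D; F] holding=E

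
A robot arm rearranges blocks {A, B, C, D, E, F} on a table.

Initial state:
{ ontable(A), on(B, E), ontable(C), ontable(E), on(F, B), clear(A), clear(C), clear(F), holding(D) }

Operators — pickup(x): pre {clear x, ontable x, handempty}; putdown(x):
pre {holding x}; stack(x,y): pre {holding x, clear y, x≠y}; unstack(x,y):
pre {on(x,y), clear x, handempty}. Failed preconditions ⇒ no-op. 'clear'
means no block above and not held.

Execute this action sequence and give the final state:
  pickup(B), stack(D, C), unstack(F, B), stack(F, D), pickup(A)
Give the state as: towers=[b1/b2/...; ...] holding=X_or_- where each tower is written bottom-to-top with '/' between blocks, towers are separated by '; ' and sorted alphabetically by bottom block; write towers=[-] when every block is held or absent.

step 1 (pickup(B)) [no-op]: towers=[A; C; E/B/F] holding=D
step 2 (stack(D, C)): towers=[A; C/D; E/B/F] holding=-
step 3 (unstack(F, B)): towers=[A; C/D; E/B] holding=F
step 4 (stack(F, D)): towers=[A; C/D/F; E/B] holding=-
step 5 (pickup(A)): towers=[C/D/F; E/B] holding=A

towers=[C/D/F; E/B] holding=A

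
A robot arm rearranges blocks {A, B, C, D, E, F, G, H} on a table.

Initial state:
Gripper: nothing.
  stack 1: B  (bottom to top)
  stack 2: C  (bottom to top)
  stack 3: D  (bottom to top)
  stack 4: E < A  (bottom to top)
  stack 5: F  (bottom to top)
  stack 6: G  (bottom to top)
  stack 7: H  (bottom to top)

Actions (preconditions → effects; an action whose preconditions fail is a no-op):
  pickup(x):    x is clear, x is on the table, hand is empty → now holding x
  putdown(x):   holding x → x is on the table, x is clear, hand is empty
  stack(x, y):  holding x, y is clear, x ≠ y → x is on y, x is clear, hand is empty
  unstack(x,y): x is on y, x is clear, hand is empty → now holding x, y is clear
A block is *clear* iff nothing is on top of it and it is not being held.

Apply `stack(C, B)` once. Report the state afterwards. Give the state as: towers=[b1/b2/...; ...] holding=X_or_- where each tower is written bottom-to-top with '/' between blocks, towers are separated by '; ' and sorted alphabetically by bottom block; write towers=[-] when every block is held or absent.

before: towers=[B; C; D; E/A; F; G; H] holding=-
pre[stack(C, B)]: holding(C) fail, clear(B) ok, C≠B ok
holding(C) unmet → stack(C, B) is a no-op
after:  towers=[B; C; D; E/A; F; G; H] holding=-

towers=[B; C; D; E/A; F; G; H] holding=-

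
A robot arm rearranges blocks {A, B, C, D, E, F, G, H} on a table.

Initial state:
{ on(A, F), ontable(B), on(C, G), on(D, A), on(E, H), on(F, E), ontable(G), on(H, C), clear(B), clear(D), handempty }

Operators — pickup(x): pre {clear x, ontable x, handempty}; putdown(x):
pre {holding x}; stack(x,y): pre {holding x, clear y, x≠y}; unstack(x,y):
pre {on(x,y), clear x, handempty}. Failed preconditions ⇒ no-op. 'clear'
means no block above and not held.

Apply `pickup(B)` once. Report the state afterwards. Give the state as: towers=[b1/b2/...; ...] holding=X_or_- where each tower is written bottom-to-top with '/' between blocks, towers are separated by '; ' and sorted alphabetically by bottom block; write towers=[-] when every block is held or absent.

towers=[G/C/H/E/F/A/D] holding=B

before: towers=[B; G/C/H/E/F/A/D] holding=-
pre[pickup(B)]: clear(B) ✓, ontable(B) ✓, handempty ✓
all met → apply pickup(B)
after:  towers=[G/C/H/E/F/A/D] holding=B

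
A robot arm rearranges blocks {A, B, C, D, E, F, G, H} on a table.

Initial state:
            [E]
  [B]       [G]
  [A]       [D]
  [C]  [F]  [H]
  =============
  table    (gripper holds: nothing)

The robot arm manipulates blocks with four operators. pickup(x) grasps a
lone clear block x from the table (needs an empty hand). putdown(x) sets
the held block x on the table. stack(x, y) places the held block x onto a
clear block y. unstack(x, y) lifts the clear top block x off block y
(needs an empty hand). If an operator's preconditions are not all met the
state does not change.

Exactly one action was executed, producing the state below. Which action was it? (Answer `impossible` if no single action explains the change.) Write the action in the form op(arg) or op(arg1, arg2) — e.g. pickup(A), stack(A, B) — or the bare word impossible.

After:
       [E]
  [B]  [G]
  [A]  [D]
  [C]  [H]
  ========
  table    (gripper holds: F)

pickup(F)

target: towers=[C/A/B; H/D/G/E] holding=F
     unstack(E, G) → towers=[C/A/B; F; H/D/G] holding=E
     unstack(B, A) → towers=[C/A; F; H/D/G/E] holding=B
         pickup(F) → towers=[C/A/B; H/D/G/E] holding=F  ← match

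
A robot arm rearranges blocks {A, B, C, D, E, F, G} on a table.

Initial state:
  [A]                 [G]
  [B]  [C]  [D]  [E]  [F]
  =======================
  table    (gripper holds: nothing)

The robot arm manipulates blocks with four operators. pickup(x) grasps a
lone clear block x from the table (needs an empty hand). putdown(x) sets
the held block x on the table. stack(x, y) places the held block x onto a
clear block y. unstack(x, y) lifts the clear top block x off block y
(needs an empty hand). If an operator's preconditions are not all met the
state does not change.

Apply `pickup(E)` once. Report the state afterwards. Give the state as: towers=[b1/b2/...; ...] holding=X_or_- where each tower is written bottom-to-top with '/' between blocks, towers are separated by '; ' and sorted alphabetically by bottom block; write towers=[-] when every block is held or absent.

before: towers=[B/A; C; D; E; F/G] holding=-
pre[pickup(E)]: clear(E) ✓, ontable(E) ✓, handempty ✓
all met → apply pickup(E)
after:  towers=[B/A; C; D; F/G] holding=E

towers=[B/A; C; D; F/G] holding=E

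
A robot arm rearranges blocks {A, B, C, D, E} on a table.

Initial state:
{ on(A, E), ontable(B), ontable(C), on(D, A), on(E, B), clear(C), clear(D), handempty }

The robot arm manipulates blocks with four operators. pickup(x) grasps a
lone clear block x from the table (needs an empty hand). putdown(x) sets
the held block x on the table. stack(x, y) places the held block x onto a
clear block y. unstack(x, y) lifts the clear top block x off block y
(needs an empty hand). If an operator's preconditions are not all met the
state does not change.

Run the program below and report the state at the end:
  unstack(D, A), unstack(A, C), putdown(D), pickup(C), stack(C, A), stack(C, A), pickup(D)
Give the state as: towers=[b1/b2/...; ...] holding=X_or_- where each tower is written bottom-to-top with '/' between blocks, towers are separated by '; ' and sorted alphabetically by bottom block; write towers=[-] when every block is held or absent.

step 1 (unstack(D, A)): towers=[B/E/A; C] holding=D
step 2 (unstack(A, C)) [no-op]: towers=[B/E/A; C] holding=D
step 3 (putdown(D)): towers=[B/E/A; C; D] holding=-
step 4 (pickup(C)): towers=[B/E/A; D] holding=C
step 5 (stack(C, A)): towers=[B/E/A/C; D] holding=-
step 6 (stack(C, A)) [no-op]: towers=[B/E/A/C; D] holding=-
step 7 (pickup(D)): towers=[B/E/A/C] holding=D

towers=[B/E/A/C] holding=D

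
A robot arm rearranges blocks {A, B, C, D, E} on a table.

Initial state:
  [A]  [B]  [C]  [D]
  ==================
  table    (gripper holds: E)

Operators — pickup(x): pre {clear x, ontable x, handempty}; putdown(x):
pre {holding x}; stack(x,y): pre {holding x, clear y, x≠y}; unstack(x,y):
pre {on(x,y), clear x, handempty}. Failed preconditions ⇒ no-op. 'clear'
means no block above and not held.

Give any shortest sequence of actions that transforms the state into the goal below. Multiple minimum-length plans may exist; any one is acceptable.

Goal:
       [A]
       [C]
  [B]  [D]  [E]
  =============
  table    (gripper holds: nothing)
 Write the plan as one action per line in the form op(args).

step 1 (putdown(E)): towers=[A; B; C; D; E] holding=-
step 2 (pickup(C)): towers=[A; B; D; E] holding=C
step 3 (stack(C, D)): towers=[A; B; D/C; E] holding=-
step 4 (pickup(A)): towers=[B; D/C; E] holding=A
step 5 (stack(A, C)): towers=[B; D/C/A; E] holding=-
goal check: towers=[B; D/C/A; E] holding=- — reached (length 5, optimal by BFS)

putdown(E)
pickup(C)
stack(C, D)
pickup(A)
stack(A, C)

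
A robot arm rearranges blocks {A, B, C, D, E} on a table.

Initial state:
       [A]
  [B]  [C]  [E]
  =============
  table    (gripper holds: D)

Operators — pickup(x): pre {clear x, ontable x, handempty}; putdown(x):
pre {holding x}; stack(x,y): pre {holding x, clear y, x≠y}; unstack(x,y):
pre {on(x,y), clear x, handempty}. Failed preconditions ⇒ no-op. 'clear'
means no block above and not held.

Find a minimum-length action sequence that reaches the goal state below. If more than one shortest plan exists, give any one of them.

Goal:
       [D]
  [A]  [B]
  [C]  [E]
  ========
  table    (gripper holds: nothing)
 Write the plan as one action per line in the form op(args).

step 1 (putdown(D)): towers=[B; C/A; D; E] holding=-
step 2 (pickup(B)): towers=[C/A; D; E] holding=B
step 3 (stack(B, E)): towers=[C/A; D; E/B] holding=-
step 4 (pickup(D)): towers=[C/A; E/B] holding=D
step 5 (stack(D, B)): towers=[C/A; E/B/D] holding=-
goal check: towers=[C/A; E/B/D] holding=- — reached (length 5, optimal by BFS)

putdown(D)
pickup(B)
stack(B, E)
pickup(D)
stack(D, B)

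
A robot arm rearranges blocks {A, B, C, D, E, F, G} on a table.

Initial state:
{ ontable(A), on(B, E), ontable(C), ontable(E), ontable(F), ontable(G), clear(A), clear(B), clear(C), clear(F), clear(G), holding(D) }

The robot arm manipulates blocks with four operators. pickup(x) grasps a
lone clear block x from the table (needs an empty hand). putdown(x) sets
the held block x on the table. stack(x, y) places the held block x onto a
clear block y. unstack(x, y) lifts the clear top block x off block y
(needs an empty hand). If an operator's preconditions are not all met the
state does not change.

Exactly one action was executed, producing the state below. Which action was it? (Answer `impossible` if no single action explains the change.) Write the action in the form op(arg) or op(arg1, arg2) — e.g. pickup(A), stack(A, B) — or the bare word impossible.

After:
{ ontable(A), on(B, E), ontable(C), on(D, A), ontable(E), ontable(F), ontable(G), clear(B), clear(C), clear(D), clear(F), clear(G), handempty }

target: towers=[A/D; C; E/B; F; G] holding=-
        putdown(D) → towers=[A; C; D; E/B; F; G] holding=-
       stack(D, B) → towers=[A; C; E/B/D; F; G] holding=-
       stack(D, F) → towers=[A; C; E/B; F/D; G] holding=-
       stack(D, G) → towers=[A; C; E/B; F; G/D] holding=-
       stack(D, A) → towers=[A/D; C; E/B; F; G] holding=-  ← match
       stack(D, C) → towers=[A; C/D; E/B; F; G] holding=-

stack(D, A)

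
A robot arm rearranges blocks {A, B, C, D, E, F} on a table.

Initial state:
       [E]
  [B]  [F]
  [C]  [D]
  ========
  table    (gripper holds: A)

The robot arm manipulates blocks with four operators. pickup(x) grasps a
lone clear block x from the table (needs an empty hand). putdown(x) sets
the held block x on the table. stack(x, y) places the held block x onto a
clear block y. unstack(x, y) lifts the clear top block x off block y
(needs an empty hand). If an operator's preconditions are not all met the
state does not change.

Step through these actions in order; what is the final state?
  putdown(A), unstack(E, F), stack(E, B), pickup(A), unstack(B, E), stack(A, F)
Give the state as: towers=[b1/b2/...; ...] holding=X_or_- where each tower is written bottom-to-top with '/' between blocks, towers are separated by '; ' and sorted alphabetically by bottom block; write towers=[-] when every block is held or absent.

step 1 (putdown(A)): towers=[A; C/B; D/F/E] holding=-
step 2 (unstack(E, F)): towers=[A; C/B; D/F] holding=E
step 3 (stack(E, B)): towers=[A; C/B/E; D/F] holding=-
step 4 (pickup(A)): towers=[C/B/E; D/F] holding=A
step 5 (unstack(B, E)) [no-op]: towers=[C/B/E; D/F] holding=A
step 6 (stack(A, F)): towers=[C/B/E; D/F/A] holding=-

towers=[C/B/E; D/F/A] holding=-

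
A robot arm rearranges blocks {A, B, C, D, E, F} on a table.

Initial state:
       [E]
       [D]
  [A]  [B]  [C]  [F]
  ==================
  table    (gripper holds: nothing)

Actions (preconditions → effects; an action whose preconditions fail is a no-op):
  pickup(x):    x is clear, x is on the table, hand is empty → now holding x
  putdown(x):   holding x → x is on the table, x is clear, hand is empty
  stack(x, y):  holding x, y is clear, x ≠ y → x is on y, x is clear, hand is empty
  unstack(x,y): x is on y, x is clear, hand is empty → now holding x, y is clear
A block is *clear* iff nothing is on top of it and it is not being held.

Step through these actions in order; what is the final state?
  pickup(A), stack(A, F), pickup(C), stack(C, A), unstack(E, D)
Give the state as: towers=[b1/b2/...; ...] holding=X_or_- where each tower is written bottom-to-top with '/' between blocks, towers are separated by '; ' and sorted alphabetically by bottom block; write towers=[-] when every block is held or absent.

towers=[B/D; F/A/C] holding=E

step 1 (pickup(A)): towers=[B/D/E; C; F] holding=A
step 2 (stack(A, F)): towers=[B/D/E; C; F/A] holding=-
step 3 (pickup(C)): towers=[B/D/E; F/A] holding=C
step 4 (stack(C, A)): towers=[B/D/E; F/A/C] holding=-
step 5 (unstack(E, D)): towers=[B/D; F/A/C] holding=E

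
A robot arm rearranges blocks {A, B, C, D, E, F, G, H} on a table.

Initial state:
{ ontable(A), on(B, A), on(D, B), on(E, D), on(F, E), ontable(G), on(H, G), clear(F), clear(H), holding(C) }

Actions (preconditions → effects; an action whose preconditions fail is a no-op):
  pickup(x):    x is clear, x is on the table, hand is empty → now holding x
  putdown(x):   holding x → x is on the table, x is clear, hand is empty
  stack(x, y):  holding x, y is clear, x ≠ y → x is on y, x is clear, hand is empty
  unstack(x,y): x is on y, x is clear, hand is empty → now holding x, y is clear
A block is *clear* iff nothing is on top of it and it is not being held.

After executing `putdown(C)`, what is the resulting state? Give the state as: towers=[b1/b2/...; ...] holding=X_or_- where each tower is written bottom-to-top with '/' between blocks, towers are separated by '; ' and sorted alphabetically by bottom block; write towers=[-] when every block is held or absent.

towers=[A/B/D/E/F; C; G/H] holding=-

before: towers=[A/B/D/E/F; G/H] holding=C
pre[putdown(C)]: holding(C) ✓
all met → apply putdown(C)
after:  towers=[A/B/D/E/F; C; G/H] holding=-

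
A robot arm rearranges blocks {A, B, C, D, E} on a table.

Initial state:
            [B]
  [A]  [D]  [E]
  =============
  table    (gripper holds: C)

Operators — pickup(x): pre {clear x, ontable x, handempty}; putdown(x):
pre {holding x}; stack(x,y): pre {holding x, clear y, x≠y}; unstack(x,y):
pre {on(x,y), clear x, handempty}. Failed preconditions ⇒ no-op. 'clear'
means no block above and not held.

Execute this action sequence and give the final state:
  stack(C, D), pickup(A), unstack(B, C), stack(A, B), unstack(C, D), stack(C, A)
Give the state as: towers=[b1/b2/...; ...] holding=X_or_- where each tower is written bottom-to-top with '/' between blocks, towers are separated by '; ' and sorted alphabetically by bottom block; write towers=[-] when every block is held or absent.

step 1 (stack(C, D)): towers=[A; D/C; E/B] holding=-
step 2 (pickup(A)): towers=[D/C; E/B] holding=A
step 3 (unstack(B, C)) [no-op]: towers=[D/C; E/B] holding=A
step 4 (stack(A, B)): towers=[D/C; E/B/A] holding=-
step 5 (unstack(C, D)): towers=[D; E/B/A] holding=C
step 6 (stack(C, A)): towers=[D; E/B/A/C] holding=-

towers=[D; E/B/A/C] holding=-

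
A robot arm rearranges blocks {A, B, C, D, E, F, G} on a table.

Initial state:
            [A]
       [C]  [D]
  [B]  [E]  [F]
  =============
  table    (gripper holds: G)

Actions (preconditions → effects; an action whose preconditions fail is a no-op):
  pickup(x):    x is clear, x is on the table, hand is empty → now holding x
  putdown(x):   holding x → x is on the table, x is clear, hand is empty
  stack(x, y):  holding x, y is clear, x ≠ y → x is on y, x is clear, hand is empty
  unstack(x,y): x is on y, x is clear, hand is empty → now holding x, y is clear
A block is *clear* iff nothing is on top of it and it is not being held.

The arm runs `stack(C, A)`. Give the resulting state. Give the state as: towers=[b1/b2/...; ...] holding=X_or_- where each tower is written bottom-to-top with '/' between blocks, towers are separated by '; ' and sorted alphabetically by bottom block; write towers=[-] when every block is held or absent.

towers=[B; E/C; F/D/A] holding=G

before: towers=[B; E/C; F/D/A] holding=G
pre[stack(C, A)]: holding(C) fail, clear(A) ok, C≠A ok
holding(C) unmet → stack(C, A) is a no-op
after:  towers=[B; E/C; F/D/A] holding=G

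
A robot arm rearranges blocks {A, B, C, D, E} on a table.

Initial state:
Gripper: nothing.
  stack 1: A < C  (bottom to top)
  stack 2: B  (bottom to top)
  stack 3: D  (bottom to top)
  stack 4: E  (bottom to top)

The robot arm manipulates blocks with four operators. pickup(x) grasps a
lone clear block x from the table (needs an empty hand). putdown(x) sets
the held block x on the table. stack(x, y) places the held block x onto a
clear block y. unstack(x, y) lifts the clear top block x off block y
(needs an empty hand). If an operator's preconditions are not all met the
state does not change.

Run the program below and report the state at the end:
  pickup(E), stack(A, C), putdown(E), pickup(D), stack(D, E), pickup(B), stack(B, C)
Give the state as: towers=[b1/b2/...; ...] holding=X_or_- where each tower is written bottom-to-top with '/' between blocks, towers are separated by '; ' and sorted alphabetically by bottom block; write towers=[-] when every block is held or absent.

towers=[A/C/B; E/D] holding=-

step 1 (pickup(E)): towers=[A/C; B; D] holding=E
step 2 (stack(A, C)) [no-op]: towers=[A/C; B; D] holding=E
step 3 (putdown(E)): towers=[A/C; B; D; E] holding=-
step 4 (pickup(D)): towers=[A/C; B; E] holding=D
step 5 (stack(D, E)): towers=[A/C; B; E/D] holding=-
step 6 (pickup(B)): towers=[A/C; E/D] holding=B
step 7 (stack(B, C)): towers=[A/C/B; E/D] holding=-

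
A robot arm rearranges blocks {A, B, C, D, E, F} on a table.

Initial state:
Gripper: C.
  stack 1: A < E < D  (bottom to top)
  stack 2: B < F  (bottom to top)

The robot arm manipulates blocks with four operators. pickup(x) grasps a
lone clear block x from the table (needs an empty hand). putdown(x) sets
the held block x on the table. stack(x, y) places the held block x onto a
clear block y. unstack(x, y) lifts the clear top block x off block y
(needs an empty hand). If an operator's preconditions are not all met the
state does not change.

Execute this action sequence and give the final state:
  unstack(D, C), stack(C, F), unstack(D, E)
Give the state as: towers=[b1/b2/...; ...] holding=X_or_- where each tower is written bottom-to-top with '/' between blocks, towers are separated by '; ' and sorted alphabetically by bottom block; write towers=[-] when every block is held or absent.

towers=[A/E; B/F/C] holding=D

step 1 (unstack(D, C)) [no-op]: towers=[A/E/D; B/F] holding=C
step 2 (stack(C, F)): towers=[A/E/D; B/F/C] holding=-
step 3 (unstack(D, E)): towers=[A/E; B/F/C] holding=D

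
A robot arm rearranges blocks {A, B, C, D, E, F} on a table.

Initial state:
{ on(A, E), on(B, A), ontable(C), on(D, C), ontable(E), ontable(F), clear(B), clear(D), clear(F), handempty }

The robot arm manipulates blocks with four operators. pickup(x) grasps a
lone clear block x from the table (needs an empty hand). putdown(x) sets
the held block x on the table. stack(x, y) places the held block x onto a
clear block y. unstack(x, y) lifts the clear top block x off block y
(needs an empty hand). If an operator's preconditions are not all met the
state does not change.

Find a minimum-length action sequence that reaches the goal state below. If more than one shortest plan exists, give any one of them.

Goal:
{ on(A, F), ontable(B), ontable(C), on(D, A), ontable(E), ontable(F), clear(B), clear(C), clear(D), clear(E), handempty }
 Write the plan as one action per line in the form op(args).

unstack(B, A)
putdown(B)
unstack(A, E)
stack(A, F)
unstack(D, C)
stack(D, A)

step 1 (unstack(B, A)): towers=[C/D; E/A; F] holding=B
step 2 (putdown(B)): towers=[B; C/D; E/A; F] holding=-
step 3 (unstack(A, E)): towers=[B; C/D; E; F] holding=A
step 4 (stack(A, F)): towers=[B; C/D; E; F/A] holding=-
step 5 (unstack(D, C)): towers=[B; C; E; F/A] holding=D
step 6 (stack(D, A)): towers=[B; C; E; F/A/D] holding=-
goal check: towers=[B; C; E; F/A/D] holding=- — reached (length 6, optimal by BFS)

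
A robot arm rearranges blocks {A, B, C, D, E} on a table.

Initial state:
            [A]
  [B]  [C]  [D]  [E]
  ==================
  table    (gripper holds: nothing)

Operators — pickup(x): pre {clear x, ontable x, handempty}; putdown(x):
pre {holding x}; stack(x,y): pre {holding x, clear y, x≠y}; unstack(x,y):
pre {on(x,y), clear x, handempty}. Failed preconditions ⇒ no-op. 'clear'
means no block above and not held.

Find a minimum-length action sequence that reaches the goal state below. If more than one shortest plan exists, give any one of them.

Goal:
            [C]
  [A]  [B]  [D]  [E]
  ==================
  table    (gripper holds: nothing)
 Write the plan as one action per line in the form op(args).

step 1 (unstack(A, D)): towers=[B; C; D; E] holding=A
step 2 (putdown(A)): towers=[A; B; C; D; E] holding=-
step 3 (pickup(C)): towers=[A; B; D; E] holding=C
step 4 (stack(C, D)): towers=[A; B; D/C; E] holding=-
goal check: towers=[A; B; D/C; E] holding=- — reached (length 4, optimal by BFS)

unstack(A, D)
putdown(A)
pickup(C)
stack(C, D)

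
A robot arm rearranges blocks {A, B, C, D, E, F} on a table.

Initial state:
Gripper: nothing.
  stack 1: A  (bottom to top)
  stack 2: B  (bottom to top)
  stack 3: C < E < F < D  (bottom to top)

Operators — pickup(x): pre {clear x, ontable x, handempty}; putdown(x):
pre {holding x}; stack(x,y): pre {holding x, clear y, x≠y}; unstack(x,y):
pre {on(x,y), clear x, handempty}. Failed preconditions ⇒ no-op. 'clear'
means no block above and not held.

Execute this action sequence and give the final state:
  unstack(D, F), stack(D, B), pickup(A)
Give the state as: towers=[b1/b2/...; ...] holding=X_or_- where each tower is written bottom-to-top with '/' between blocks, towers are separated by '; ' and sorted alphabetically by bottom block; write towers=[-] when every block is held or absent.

towers=[B/D; C/E/F] holding=A

step 1 (unstack(D, F)): towers=[A; B; C/E/F] holding=D
step 2 (stack(D, B)): towers=[A; B/D; C/E/F] holding=-
step 3 (pickup(A)): towers=[B/D; C/E/F] holding=A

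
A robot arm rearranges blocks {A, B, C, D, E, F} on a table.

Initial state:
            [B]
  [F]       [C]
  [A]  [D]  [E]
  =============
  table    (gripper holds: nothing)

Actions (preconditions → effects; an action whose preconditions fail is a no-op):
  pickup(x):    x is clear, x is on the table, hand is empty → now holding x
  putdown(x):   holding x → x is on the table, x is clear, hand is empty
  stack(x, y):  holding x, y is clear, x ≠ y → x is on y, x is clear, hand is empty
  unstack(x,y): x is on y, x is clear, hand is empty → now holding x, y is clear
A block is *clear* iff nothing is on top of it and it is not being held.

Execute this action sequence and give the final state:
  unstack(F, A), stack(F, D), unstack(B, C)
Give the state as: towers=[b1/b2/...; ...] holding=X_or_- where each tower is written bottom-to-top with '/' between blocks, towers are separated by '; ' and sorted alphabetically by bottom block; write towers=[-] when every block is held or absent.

step 1 (unstack(F, A)): towers=[A; D; E/C/B] holding=F
step 2 (stack(F, D)): towers=[A; D/F; E/C/B] holding=-
step 3 (unstack(B, C)): towers=[A; D/F; E/C] holding=B

towers=[A; D/F; E/C] holding=B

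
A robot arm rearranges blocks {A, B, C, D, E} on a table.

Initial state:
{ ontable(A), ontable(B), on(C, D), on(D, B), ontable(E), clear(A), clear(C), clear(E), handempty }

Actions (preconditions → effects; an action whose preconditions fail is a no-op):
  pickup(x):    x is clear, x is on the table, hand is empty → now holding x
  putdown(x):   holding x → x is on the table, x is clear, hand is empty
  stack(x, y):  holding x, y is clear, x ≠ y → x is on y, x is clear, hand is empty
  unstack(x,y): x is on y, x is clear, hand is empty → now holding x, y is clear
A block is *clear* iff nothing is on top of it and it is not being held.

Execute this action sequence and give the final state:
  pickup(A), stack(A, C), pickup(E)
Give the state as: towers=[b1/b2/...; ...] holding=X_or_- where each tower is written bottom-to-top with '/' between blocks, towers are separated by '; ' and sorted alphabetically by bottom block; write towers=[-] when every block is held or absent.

towers=[B/D/C/A] holding=E

step 1 (pickup(A)): towers=[B/D/C; E] holding=A
step 2 (stack(A, C)): towers=[B/D/C/A; E] holding=-
step 3 (pickup(E)): towers=[B/D/C/A] holding=E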